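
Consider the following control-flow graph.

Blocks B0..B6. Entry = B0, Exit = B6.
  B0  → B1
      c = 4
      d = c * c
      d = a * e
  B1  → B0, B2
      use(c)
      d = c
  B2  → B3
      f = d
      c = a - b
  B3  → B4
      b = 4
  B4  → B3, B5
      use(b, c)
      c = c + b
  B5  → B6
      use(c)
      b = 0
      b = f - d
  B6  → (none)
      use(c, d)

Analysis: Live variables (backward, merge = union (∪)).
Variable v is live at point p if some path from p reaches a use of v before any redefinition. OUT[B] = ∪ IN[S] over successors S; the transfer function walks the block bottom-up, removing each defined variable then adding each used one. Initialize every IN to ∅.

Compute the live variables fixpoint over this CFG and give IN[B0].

Answer: {a, b, e}

Derivation:
Converged values:
  B0:  IN={a, b, e}  OUT={a, b, c, e}
  B1:  IN={a, b, c, e}  OUT={a, b, d, e}
  B2:  IN={a, b, d}  OUT={c, d, f}
  B3:  IN={c, d, f}  OUT={b, c, d, f}
  B4:  IN={b, c, d, f}  OUT={c, d, f}
  B5:  IN={c, d, f}  OUT={c, d}
  B6:  IN={c, d}  OUT={}

Merge at B0: OUT[B0] = IN[B1] = {a, b, c, e}
Applying B0's transfer function to that OUT value gives IN[B0] (row B0 above).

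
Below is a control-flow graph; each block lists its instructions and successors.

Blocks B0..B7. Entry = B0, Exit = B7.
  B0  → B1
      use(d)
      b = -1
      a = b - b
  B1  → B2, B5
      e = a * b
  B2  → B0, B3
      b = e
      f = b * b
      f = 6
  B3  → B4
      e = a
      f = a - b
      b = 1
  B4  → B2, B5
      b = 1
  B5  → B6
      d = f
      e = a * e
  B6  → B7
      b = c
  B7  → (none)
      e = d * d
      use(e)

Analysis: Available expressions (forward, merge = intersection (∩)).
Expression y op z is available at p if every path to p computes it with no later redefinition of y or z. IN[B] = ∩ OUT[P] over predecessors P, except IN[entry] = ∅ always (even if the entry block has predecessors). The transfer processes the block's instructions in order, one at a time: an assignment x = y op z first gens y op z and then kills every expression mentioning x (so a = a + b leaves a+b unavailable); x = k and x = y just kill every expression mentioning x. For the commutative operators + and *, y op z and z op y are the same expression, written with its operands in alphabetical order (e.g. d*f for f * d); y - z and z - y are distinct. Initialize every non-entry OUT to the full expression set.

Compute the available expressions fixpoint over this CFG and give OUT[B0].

Answer: {b-b}

Derivation:
Fixpoint table:
  B0:   IN={}   OUT={b-b}
  B1:   IN={b-b}   OUT={a*b, b-b}
  B2:   IN={}   OUT={b*b}
  B3:   IN={b*b}   OUT={}
  B4:   IN={}   OUT={}
  B5:   IN={}   OUT={}
  B6:   IN={}   OUT={}
  B7:   IN={}   OUT={d*d}

Merge at B0 (entry node, so the boundary value {} is joined with the incoming edge(s)): IN[B0] = {} ∩ OUT[B2] = {}
Applying B0's transfer function to that IN value gives OUT[B0] (row B0 above).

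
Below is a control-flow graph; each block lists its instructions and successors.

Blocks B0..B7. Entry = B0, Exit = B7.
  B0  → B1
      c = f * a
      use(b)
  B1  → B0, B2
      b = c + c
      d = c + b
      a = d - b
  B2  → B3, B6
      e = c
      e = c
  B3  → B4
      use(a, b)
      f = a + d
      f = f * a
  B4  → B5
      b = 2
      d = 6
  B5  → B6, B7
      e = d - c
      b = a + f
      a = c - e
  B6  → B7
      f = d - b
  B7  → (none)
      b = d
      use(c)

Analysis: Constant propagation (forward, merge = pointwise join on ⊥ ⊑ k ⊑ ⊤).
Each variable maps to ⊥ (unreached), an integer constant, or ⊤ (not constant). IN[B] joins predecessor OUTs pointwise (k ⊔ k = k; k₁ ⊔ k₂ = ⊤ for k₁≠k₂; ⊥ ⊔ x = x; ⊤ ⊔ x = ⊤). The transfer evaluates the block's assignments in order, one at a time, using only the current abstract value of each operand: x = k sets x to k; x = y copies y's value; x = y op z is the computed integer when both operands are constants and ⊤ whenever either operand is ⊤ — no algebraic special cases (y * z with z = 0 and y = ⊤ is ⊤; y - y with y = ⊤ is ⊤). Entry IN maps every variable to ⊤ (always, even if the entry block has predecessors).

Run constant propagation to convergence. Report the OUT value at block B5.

Answer: {a: ⊤, b: ⊤, c: ⊤, d: 6, e: ⊤, f: ⊤}

Trace:
Fixpoint table:
  B0:  IN=(all ⊤)  OUT=(all ⊤)
  B1:  IN=(all ⊤)  OUT=(all ⊤)
  B2:  IN=(all ⊤)  OUT=(all ⊤)
  B3:  IN=(all ⊤)  OUT=(all ⊤)
  B4:  IN=(all ⊤)  OUT={b:2, d:6; rest ⊤}
  B5:  IN={b:2, d:6; rest ⊤}  OUT={d:6; rest ⊤}
  B6:  IN=(all ⊤)  OUT=(all ⊤)
  B7:  IN=(all ⊤)  OUT=(all ⊤)

Merge at B5: IN[B5] = OUT[B4] = {a: ⊤, b: 2, c: ⊤, d: 6, e: ⊤, f: ⊤}
Applying B5's transfer function to that IN value gives OUT[B5] (row B5 above).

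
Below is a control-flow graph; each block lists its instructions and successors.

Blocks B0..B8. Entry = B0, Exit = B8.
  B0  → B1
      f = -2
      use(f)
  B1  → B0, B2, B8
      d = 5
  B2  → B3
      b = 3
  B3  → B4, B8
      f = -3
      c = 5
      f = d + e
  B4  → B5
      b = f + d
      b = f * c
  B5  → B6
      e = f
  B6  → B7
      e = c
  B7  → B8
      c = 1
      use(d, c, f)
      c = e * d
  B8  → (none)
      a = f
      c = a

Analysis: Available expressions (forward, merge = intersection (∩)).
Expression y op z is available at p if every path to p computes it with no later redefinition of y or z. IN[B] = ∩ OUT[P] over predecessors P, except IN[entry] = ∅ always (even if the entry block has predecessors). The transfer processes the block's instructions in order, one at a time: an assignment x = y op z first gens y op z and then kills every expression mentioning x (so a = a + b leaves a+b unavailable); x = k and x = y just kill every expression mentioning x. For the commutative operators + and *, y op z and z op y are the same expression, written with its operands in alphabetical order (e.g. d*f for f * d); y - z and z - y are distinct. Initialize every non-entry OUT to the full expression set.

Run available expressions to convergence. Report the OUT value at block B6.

Answer: {c*f, d+f}

Derivation:
Converged values:
  B0: | IN={} | OUT={}
  B1: | IN={} | OUT={}
  B2: | IN={} | OUT={}
  B3: | IN={} | OUT={d+e}
  B4: | IN={d+e} | OUT={c*f, d+e, d+f}
  B5: | IN={c*f, d+e, d+f} | OUT={c*f, d+f}
  B6: | IN={c*f, d+f} | OUT={c*f, d+f}
  B7: | IN={c*f, d+f} | OUT={d*e, d+f}
  B8: | IN={} | OUT={}

Merge at B6: IN[B6] = OUT[B5] = {c*f, d+f}
Applying B6's transfer function to that IN value gives OUT[B6] (row B6 above).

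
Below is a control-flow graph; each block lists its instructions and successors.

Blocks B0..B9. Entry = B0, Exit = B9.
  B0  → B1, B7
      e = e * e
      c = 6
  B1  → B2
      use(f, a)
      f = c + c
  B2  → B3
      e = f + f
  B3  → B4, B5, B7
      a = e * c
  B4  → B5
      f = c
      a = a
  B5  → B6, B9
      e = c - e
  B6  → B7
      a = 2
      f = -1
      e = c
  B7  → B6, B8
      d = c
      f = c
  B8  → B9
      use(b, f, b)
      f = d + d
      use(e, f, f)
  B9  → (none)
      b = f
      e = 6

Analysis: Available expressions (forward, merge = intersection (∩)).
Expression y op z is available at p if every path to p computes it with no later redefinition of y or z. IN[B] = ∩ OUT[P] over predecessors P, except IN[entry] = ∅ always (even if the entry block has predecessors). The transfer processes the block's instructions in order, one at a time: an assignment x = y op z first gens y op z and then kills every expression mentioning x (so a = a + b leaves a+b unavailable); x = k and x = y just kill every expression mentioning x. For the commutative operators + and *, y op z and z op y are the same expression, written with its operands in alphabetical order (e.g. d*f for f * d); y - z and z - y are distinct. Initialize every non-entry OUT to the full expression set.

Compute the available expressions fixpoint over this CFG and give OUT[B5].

Converged values:
  B0: | IN={} | OUT={}
  B1: | IN={} | OUT={c+c}
  B2: | IN={c+c} | OUT={c+c, f+f}
  B3: | IN={c+c, f+f} | OUT={c*e, c+c, f+f}
  B4: | IN={c*e, c+c, f+f} | OUT={c*e, c+c}
  B5: | IN={c*e, c+c} | OUT={c+c}
  B6: | IN={} | OUT={}
  B7: | IN={} | OUT={}
  B8: | IN={} | OUT={d+d}
  B9: | IN={} | OUT={}

Merge at B5: IN[B5] = OUT[B3] ∩ OUT[B4] = {c*e, c+c}
Applying B5's transfer function to that IN value gives OUT[B5] (row B5 above).

Answer: {c+c}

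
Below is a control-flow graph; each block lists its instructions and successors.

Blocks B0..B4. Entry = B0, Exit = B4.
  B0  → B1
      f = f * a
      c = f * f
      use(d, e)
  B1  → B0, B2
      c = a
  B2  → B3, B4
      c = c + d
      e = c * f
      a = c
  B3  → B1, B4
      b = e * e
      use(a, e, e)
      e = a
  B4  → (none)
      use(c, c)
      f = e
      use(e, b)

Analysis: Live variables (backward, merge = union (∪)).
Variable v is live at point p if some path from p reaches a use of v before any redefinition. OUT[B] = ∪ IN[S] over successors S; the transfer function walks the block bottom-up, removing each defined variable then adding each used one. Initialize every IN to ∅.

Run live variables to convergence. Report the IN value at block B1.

Answer: {a, b, d, e, f}

Trace:
Converged values:
  B0:   IN={a, b, d, e, f}   OUT={a, b, d, e, f}
  B1:   IN={a, b, d, e, f}   OUT={a, b, c, d, e, f}
  B2:   IN={b, c, d, f}   OUT={a, b, c, d, e, f}
  B3:   IN={a, c, d, e, f}   OUT={a, b, c, d, e, f}
  B4:   IN={b, c, e}   OUT={}

Merge at B1: OUT[B1] = IN[B0] ⊔ IN[B2] = {a, b, c, d, e, f}
Applying B1's transfer function to that OUT value gives IN[B1] (row B1 above).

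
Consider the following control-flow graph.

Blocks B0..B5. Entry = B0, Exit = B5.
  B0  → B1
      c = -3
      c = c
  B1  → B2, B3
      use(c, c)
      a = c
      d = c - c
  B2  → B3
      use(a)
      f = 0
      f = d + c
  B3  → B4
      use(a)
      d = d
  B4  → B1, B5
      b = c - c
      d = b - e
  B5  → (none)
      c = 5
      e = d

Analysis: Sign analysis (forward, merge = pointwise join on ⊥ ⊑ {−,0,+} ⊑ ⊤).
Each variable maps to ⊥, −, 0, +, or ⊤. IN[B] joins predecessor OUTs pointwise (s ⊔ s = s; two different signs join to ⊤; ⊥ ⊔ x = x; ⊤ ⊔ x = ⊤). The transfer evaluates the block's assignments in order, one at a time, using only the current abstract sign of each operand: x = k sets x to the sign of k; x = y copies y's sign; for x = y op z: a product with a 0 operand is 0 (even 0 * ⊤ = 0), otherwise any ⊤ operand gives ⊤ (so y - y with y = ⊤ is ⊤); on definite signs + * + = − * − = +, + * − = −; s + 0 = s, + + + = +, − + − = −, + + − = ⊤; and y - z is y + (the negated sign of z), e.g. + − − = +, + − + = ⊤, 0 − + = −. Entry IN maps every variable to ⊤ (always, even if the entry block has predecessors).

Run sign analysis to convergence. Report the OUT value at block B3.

Answer: {a: -, b: ⊤, c: -, d: ⊤, e: ⊤, f: ⊤}

Working:
Per-block solution:
  B0:   IN=(all ⊤)   OUT={c:-; rest ⊤}
  B1:   IN={c:-; rest ⊤}   OUT={a:-, c:-; rest ⊤}
  B2:   IN={a:-, c:-; rest ⊤}   OUT={a:-, c:-; rest ⊤}
  B3:   IN={a:-, c:-; rest ⊤}   OUT={a:-, c:-; rest ⊤}
  B4:   IN={a:-, c:-; rest ⊤}   OUT={a:-, c:-; rest ⊤}
  B5:   IN={a:-, c:-; rest ⊤}   OUT={a:-, c:+; rest ⊤}

Merge at B3: IN[B3] = OUT[B1] ⊔ OUT[B2] = {a: -, b: ⊤, c: -, d: ⊤, e: ⊤, f: ⊤}
Applying B3's transfer function to that IN value gives OUT[B3] (row B3 above).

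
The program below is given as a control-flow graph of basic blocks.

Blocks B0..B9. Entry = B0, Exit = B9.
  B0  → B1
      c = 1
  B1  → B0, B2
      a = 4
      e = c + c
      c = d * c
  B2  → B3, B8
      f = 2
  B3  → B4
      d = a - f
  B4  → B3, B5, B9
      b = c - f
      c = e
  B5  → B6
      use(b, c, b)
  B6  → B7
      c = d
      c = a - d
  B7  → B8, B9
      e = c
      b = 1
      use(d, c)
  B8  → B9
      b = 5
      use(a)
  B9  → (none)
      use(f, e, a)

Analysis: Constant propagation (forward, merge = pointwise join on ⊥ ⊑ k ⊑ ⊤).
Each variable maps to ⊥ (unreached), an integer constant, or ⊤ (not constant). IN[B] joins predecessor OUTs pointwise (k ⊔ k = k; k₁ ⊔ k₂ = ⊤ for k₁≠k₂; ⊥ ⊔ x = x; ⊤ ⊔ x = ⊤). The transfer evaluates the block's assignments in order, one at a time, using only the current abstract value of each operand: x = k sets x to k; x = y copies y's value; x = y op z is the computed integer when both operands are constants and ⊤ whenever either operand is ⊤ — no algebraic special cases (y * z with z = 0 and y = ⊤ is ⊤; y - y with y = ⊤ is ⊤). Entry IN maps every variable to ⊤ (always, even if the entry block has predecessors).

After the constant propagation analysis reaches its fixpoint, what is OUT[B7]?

Fixpoint table:
  B0:  IN=(all ⊤)  OUT={c:1; rest ⊤}
  B1:  IN={c:1; rest ⊤}  OUT={a:4, e:2; rest ⊤}
  B2:  IN={a:4, e:2; rest ⊤}  OUT={a:4, e:2, f:2; rest ⊤}
  B3:  IN={a:4, e:2, f:2; rest ⊤}  OUT={a:4, d:2, e:2, f:2; rest ⊤}
  B4:  IN={a:4, d:2, e:2, f:2; rest ⊤}  OUT={a:4, c:2, d:2, e:2, f:2; rest ⊤}
  B5:  IN={a:4, c:2, d:2, e:2, f:2; rest ⊤}  OUT={a:4, c:2, d:2, e:2, f:2; rest ⊤}
  B6:  IN={a:4, c:2, d:2, e:2, f:2; rest ⊤}  OUT={a:4, c:2, d:2, e:2, f:2; rest ⊤}
  B7:  IN={a:4, c:2, d:2, e:2, f:2; rest ⊤}  OUT={a:4, b:1, c:2, d:2, e:2, f:2; rest ⊤}
  B8:  IN={a:4, e:2, f:2; rest ⊤}  OUT={a:4, b:5, e:2, f:2; rest ⊤}
  B9:  IN={a:4, e:2, f:2; rest ⊤}  OUT={a:4, e:2, f:2; rest ⊤}

Merge at B7: IN[B7] = OUT[B6] = {a: 4, b: ⊤, c: 2, d: 2, e: 2, f: 2}
Applying B7's transfer function to that IN value gives OUT[B7] (row B7 above).

Answer: {a: 4, b: 1, c: 2, d: 2, e: 2, f: 2}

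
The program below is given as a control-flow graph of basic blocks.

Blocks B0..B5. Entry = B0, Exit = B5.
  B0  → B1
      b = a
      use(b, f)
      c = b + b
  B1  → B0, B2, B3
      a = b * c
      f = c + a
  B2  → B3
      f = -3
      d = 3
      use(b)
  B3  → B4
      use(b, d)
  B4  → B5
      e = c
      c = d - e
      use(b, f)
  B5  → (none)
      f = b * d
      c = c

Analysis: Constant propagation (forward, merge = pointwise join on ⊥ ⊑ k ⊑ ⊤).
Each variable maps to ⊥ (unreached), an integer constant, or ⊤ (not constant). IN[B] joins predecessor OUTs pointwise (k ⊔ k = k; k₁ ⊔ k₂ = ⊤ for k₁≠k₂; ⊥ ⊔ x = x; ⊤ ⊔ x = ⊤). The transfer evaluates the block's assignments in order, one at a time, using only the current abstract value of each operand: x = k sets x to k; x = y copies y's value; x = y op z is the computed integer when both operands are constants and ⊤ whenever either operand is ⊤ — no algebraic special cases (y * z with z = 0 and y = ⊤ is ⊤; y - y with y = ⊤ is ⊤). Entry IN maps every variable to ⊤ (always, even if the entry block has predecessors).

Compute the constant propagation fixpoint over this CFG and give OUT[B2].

Converged values:
  B0:  IN=(all ⊤)  OUT=(all ⊤)
  B1:  IN=(all ⊤)  OUT=(all ⊤)
  B2:  IN=(all ⊤)  OUT={d:3, f:-3; rest ⊤}
  B3:  IN=(all ⊤)  OUT=(all ⊤)
  B4:  IN=(all ⊤)  OUT=(all ⊤)
  B5:  IN=(all ⊤)  OUT=(all ⊤)

Merge at B2: IN[B2] = OUT[B1] = {a: ⊤, b: ⊤, c: ⊤, d: ⊤, e: ⊤, f: ⊤}
Applying B2's transfer function to that IN value gives OUT[B2] (row B2 above).

Answer: {a: ⊤, b: ⊤, c: ⊤, d: 3, e: ⊤, f: -3}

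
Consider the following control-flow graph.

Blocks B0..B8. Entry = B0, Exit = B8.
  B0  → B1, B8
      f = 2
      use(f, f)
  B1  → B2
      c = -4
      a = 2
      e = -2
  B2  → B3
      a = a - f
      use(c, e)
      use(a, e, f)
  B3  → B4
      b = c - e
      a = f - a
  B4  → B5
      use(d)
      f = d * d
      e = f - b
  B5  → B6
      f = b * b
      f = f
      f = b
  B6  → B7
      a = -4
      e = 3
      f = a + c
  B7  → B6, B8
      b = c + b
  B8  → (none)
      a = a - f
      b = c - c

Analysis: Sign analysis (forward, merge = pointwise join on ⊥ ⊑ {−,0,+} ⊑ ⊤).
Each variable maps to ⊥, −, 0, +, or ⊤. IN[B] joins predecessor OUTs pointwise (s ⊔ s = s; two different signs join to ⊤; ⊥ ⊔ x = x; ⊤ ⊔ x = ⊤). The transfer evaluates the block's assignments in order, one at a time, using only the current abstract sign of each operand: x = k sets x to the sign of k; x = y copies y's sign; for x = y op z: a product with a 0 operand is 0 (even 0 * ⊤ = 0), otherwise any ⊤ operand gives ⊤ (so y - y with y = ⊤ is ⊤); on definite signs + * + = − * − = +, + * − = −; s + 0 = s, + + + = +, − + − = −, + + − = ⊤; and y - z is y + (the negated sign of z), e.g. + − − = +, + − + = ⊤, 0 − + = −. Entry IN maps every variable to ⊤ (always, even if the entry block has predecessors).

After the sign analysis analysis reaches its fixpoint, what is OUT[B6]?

Answer: {a: -, b: ⊤, c: -, d: ⊤, e: +, f: -}

Working:
Converged values:
  B0:  IN=(all ⊤)  OUT={f:+; rest ⊤}
  B1:  IN={f:+; rest ⊤}  OUT={a:+, c:-, e:-, f:+; rest ⊤}
  B2:  IN={a:+, c:-, e:-, f:+; rest ⊤}  OUT={c:-, e:-, f:+; rest ⊤}
  B3:  IN={c:-, e:-, f:+; rest ⊤}  OUT={c:-, e:-, f:+; rest ⊤}
  B4:  IN={c:-, e:-, f:+; rest ⊤}  OUT={c:-; rest ⊤}
  B5:  IN={c:-; rest ⊤}  OUT={c:-; rest ⊤}
  B6:  IN={c:-; rest ⊤}  OUT={a:-, c:-, e:+, f:-; rest ⊤}
  B7:  IN={a:-, c:-, e:+, f:-; rest ⊤}  OUT={a:-, c:-, e:+, f:-; rest ⊤}
  B8:  IN=(all ⊤)  OUT=(all ⊤)

Merge at B6: IN[B6] = OUT[B5] ⊔ OUT[B7] = {a: ⊤, b: ⊤, c: -, d: ⊤, e: ⊤, f: ⊤}
Applying B6's transfer function to that IN value gives OUT[B6] (row B6 above).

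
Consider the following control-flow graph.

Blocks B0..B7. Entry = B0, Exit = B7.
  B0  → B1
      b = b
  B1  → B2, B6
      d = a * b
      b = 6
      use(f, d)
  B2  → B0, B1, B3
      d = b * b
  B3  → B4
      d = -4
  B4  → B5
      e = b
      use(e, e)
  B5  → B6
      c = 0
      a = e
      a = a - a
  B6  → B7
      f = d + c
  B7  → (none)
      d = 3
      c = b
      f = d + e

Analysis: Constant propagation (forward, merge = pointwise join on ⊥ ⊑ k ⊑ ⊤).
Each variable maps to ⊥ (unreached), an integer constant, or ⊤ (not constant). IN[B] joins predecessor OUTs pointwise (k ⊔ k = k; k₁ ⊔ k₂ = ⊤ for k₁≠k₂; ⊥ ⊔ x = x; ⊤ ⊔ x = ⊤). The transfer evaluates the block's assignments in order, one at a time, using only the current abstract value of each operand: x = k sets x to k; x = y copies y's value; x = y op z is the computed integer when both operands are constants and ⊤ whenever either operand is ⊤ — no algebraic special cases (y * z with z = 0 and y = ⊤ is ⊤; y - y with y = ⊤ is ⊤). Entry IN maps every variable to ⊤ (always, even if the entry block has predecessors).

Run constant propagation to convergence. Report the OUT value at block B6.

Answer: {a: ⊤, b: 6, c: ⊤, d: ⊤, e: ⊤, f: ⊤}

Working:
Per-block solution:
  B0: | IN=(all ⊤) | OUT=(all ⊤)
  B1: | IN=(all ⊤) | OUT={b:6; rest ⊤}
  B2: | IN={b:6; rest ⊤} | OUT={b:6, d:36; rest ⊤}
  B3: | IN={b:6, d:36; rest ⊤} | OUT={b:6, d:-4; rest ⊤}
  B4: | IN={b:6, d:-4; rest ⊤} | OUT={b:6, d:-4, e:6; rest ⊤}
  B5: | IN={b:6, d:-4, e:6; rest ⊤} | OUT={a:0, b:6, c:0, d:-4, e:6; rest ⊤}
  B6: | IN={b:6; rest ⊤} | OUT={b:6; rest ⊤}
  B7: | IN={b:6; rest ⊤} | OUT={b:6, c:6, d:3; rest ⊤}

Merge at B6: IN[B6] = OUT[B1] ⊔ OUT[B5] = {a: ⊤, b: 6, c: ⊤, d: ⊤, e: ⊤, f: ⊤}
Applying B6's transfer function to that IN value gives OUT[B6] (row B6 above).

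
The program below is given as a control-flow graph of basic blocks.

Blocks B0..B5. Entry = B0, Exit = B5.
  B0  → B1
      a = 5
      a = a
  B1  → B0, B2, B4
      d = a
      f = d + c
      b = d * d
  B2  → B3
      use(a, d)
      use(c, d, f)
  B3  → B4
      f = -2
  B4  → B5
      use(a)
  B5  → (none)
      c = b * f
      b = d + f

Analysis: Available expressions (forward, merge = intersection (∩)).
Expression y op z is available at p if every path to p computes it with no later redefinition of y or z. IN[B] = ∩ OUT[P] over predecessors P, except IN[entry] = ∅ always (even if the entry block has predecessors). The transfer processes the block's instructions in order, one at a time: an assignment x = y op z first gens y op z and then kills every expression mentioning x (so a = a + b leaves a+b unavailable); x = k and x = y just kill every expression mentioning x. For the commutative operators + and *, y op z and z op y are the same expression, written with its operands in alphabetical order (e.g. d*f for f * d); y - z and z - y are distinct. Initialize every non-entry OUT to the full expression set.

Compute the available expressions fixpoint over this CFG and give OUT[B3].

Answer: {c+d, d*d}

Derivation:
Converged values:
  B0:   IN={}   OUT={}
  B1:   IN={}   OUT={c+d, d*d}
  B2:   IN={c+d, d*d}   OUT={c+d, d*d}
  B3:   IN={c+d, d*d}   OUT={c+d, d*d}
  B4:   IN={c+d, d*d}   OUT={c+d, d*d}
  B5:   IN={c+d, d*d}   OUT={d*d, d+f}

Merge at B3: IN[B3] = OUT[B2] = {c+d, d*d}
Applying B3's transfer function to that IN value gives OUT[B3] (row B3 above).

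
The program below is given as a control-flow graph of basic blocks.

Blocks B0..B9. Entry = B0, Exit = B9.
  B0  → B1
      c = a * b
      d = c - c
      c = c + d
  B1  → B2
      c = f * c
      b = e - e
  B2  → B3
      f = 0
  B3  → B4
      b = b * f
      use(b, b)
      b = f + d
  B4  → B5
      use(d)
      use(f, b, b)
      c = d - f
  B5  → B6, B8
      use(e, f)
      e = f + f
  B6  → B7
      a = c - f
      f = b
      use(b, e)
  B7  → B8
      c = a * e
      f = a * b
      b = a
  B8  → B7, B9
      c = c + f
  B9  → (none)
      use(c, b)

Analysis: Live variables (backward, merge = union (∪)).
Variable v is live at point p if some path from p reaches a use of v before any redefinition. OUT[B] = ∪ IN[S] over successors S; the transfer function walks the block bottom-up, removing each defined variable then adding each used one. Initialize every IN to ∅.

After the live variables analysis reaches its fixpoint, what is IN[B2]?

Converged values:
  B0:   IN={a, b, e, f}   OUT={a, c, d, e, f}
  B1:   IN={a, c, d, e, f}   OUT={a, b, d, e}
  B2:   IN={a, b, d, e}   OUT={a, b, d, e, f}
  B3:   IN={a, b, d, e, f}   OUT={a, b, d, e, f}
  B4:   IN={a, b, d, e, f}   OUT={a, b, c, e, f}
  B5:   IN={a, b, c, e, f}   OUT={a, b, c, e, f}
  B6:   IN={b, c, e, f}   OUT={a, b, e}
  B7:   IN={a, b, e}   OUT={a, b, c, e, f}
  B8:   IN={a, b, c, e, f}   OUT={a, b, c, e}
  B9:   IN={b, c}   OUT={}

Merge at B2: OUT[B2] = IN[B3] = {a, b, d, e, f}
Applying B2's transfer function to that OUT value gives IN[B2] (row B2 above).

Answer: {a, b, d, e}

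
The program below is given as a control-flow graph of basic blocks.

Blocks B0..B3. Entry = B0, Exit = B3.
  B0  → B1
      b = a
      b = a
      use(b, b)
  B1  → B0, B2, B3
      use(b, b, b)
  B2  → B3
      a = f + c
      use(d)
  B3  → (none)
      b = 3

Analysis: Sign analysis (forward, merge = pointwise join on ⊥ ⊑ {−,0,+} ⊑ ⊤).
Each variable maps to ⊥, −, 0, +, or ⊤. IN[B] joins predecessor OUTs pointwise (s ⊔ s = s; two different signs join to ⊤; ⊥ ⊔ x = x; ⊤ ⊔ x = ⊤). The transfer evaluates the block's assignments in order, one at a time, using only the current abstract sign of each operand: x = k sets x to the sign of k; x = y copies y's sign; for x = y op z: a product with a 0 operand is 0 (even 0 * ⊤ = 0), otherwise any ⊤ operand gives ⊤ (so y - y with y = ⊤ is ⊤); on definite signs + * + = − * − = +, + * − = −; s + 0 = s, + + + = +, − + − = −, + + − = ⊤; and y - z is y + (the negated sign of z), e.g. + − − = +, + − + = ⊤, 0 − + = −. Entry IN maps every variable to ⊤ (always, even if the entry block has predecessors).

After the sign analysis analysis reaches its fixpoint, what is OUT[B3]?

Per-block solution:
  B0: | IN=(all ⊤) | OUT=(all ⊤)
  B1: | IN=(all ⊤) | OUT=(all ⊤)
  B2: | IN=(all ⊤) | OUT=(all ⊤)
  B3: | IN=(all ⊤) | OUT={b:+; rest ⊤}

Merge at B3: IN[B3] = OUT[B1] ⊔ OUT[B2] = {a: ⊤, b: ⊤, c: ⊤, d: ⊤, e: ⊤, f: ⊤}
Applying B3's transfer function to that IN value gives OUT[B3] (row B3 above).

Answer: {a: ⊤, b: +, c: ⊤, d: ⊤, e: ⊤, f: ⊤}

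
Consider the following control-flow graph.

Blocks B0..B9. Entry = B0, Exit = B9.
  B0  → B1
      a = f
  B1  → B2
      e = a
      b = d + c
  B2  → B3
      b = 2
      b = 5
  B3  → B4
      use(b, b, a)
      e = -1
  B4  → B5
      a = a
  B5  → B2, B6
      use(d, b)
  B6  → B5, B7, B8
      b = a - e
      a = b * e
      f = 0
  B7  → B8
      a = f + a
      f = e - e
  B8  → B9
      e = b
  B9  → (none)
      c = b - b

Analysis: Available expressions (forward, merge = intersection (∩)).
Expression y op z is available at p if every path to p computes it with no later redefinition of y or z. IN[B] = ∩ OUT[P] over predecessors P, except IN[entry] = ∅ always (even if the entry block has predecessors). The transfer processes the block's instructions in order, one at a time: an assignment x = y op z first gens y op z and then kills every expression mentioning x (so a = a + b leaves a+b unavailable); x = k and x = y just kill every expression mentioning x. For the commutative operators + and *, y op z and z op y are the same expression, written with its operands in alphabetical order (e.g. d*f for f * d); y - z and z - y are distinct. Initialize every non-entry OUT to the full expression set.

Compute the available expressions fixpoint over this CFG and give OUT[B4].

Answer: {c+d}

Working:
Per-block solution:
  B0: | IN={} | OUT={}
  B1: | IN={} | OUT={c+d}
  B2: | IN={c+d} | OUT={c+d}
  B3: | IN={c+d} | OUT={c+d}
  B4: | IN={c+d} | OUT={c+d}
  B5: | IN={c+d} | OUT={c+d}
  B6: | IN={c+d} | OUT={b*e, c+d}
  B7: | IN={b*e, c+d} | OUT={b*e, c+d, e-e}
  B8: | IN={b*e, c+d} | OUT={c+d}
  B9: | IN={c+d} | OUT={b-b}

Merge at B4: IN[B4] = OUT[B3] = {c+d}
Applying B4's transfer function to that IN value gives OUT[B4] (row B4 above).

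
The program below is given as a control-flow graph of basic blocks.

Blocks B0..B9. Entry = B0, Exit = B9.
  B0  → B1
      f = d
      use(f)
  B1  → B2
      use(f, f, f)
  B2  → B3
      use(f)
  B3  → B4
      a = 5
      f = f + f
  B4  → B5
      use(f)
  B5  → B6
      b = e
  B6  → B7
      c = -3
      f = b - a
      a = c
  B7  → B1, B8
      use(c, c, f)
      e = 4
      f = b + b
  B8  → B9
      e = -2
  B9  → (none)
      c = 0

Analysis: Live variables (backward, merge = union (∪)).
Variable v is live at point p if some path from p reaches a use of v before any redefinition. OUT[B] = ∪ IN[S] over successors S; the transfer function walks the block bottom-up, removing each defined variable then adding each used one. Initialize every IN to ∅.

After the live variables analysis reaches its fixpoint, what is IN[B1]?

Answer: {e, f}

Derivation:
Fixpoint table:
  B0:   IN={d, e}   OUT={e, f}
  B1:   IN={e, f}   OUT={e, f}
  B2:   IN={e, f}   OUT={e, f}
  B3:   IN={e, f}   OUT={a, e, f}
  B4:   IN={a, e, f}   OUT={a, e}
  B5:   IN={a, e}   OUT={a, b}
  B6:   IN={a, b}   OUT={b, c, f}
  B7:   IN={b, c, f}   OUT={e, f}
  B8:   IN={}   OUT={}
  B9:   IN={}   OUT={}

Merge at B1: OUT[B1] = IN[B2] = {e, f}
Applying B1's transfer function to that OUT value gives IN[B1] (row B1 above).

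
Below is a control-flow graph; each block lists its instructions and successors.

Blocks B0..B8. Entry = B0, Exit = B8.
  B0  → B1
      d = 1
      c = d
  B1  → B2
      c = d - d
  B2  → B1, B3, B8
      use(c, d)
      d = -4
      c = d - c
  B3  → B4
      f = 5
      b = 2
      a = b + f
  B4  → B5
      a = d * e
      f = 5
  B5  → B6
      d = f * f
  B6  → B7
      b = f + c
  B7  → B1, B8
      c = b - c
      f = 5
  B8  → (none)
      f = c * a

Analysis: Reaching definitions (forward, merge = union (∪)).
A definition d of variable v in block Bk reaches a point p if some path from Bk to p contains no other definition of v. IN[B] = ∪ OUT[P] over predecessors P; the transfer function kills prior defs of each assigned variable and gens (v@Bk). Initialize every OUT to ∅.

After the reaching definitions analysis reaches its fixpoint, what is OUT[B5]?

Per-block solution:
  B0:   IN={}   OUT={c@B0, d@B0}
  B1:   IN={a@B4, b@B6, c@B0, c@B2, c@B7, d@B0, d@B2, d@B5, f@B7}   OUT={a@B4, b@B6, c@B1, d@B0, d@B2, d@B5, f@B7}
  B2:   IN={a@B4, b@B6, c@B1, d@B0, d@B2, d@B5, f@B7}   OUT={a@B4, b@B6, c@B2, d@B2, f@B7}
  B3:   IN={a@B4, b@B6, c@B2, d@B2, f@B7}   OUT={a@B3, b@B3, c@B2, d@B2, f@B3}
  B4:   IN={a@B3, b@B3, c@B2, d@B2, f@B3}   OUT={a@B4, b@B3, c@B2, d@B2, f@B4}
  B5:   IN={a@B4, b@B3, c@B2, d@B2, f@B4}   OUT={a@B4, b@B3, c@B2, d@B5, f@B4}
  B6:   IN={a@B4, b@B3, c@B2, d@B5, f@B4}   OUT={a@B4, b@B6, c@B2, d@B5, f@B4}
  B7:   IN={a@B4, b@B6, c@B2, d@B5, f@B4}   OUT={a@B4, b@B6, c@B7, d@B5, f@B7}
  B8:   IN={a@B4, b@B6, c@B2, c@B7, d@B2, d@B5, f@B7}   OUT={a@B4, b@B6, c@B2, c@B7, d@B2, d@B5, f@B8}

Merge at B5: IN[B5] = OUT[B4] = {a@B4, b@B3, c@B2, d@B2, f@B4}
Applying B5's transfer function to that IN value gives OUT[B5] (row B5 above).

Answer: {a@B4, b@B3, c@B2, d@B5, f@B4}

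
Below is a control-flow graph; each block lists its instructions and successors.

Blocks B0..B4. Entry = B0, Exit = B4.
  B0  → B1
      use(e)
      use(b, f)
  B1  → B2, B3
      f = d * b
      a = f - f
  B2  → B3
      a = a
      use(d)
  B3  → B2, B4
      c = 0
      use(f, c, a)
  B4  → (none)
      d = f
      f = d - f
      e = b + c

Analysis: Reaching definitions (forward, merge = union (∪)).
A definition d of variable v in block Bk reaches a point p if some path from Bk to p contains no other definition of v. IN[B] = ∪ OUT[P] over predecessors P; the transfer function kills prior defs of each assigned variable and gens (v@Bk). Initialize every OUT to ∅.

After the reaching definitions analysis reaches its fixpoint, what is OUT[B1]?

Answer: {a@B1, f@B1}

Trace:
Converged values:
  B0:  IN={}  OUT={}
  B1:  IN={}  OUT={a@B1, f@B1}
  B2:  IN={a@B1, a@B2, c@B3, f@B1}  OUT={a@B2, c@B3, f@B1}
  B3:  IN={a@B1, a@B2, c@B3, f@B1}  OUT={a@B1, a@B2, c@B3, f@B1}
  B4:  IN={a@B1, a@B2, c@B3, f@B1}  OUT={a@B1, a@B2, c@B3, d@B4, e@B4, f@B4}

Merge at B1: IN[B1] = OUT[B0] = {}
Applying B1's transfer function to that IN value gives OUT[B1] (row B1 above).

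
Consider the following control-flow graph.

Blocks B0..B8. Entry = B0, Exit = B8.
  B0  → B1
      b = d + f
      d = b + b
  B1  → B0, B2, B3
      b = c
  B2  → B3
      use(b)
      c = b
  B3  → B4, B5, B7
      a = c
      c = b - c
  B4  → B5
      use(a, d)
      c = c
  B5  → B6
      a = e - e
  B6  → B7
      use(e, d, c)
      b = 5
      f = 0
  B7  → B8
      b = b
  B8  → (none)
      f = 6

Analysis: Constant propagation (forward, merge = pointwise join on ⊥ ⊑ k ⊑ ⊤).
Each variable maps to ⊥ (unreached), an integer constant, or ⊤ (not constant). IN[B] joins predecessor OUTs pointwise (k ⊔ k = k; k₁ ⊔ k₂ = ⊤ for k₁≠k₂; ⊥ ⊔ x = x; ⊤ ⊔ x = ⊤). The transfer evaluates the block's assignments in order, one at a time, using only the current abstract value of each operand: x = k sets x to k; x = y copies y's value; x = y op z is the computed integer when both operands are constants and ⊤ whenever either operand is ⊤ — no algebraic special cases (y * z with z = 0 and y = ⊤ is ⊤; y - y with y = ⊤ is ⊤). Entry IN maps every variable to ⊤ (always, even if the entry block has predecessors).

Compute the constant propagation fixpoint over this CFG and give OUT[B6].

Answer: {a: ⊤, b: 5, c: ⊤, d: ⊤, e: ⊤, f: 0}

Trace:
Fixpoint table:
  B0:  IN=(all ⊤)  OUT=(all ⊤)
  B1:  IN=(all ⊤)  OUT=(all ⊤)
  B2:  IN=(all ⊤)  OUT=(all ⊤)
  B3:  IN=(all ⊤)  OUT=(all ⊤)
  B4:  IN=(all ⊤)  OUT=(all ⊤)
  B5:  IN=(all ⊤)  OUT=(all ⊤)
  B6:  IN=(all ⊤)  OUT={b:5, f:0; rest ⊤}
  B7:  IN=(all ⊤)  OUT=(all ⊤)
  B8:  IN=(all ⊤)  OUT={f:6; rest ⊤}

Merge at B6: IN[B6] = OUT[B5] = {a: ⊤, b: ⊤, c: ⊤, d: ⊤, e: ⊤, f: ⊤}
Applying B6's transfer function to that IN value gives OUT[B6] (row B6 above).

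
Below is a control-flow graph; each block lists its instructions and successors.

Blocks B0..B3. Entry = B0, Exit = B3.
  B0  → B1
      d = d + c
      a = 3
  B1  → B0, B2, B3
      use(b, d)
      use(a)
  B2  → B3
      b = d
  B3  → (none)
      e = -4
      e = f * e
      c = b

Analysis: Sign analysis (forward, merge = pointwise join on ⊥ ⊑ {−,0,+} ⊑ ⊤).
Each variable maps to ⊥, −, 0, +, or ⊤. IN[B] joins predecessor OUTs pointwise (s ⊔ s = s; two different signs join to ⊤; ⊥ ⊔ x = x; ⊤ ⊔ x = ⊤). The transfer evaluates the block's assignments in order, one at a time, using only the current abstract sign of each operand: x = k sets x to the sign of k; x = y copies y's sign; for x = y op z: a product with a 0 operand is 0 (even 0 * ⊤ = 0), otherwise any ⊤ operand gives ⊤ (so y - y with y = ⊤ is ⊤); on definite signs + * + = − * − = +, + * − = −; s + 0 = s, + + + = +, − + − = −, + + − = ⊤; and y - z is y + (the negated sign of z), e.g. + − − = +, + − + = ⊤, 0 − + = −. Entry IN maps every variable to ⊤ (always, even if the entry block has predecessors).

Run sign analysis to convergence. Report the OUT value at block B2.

Fixpoint table:
  B0: | IN=(all ⊤) | OUT={a:+; rest ⊤}
  B1: | IN={a:+; rest ⊤} | OUT={a:+; rest ⊤}
  B2: | IN={a:+; rest ⊤} | OUT={a:+; rest ⊤}
  B3: | IN={a:+; rest ⊤} | OUT={a:+; rest ⊤}

Merge at B2: IN[B2] = OUT[B1] = {a: +, b: ⊤, c: ⊤, d: ⊤, e: ⊤, f: ⊤}
Applying B2's transfer function to that IN value gives OUT[B2] (row B2 above).

Answer: {a: +, b: ⊤, c: ⊤, d: ⊤, e: ⊤, f: ⊤}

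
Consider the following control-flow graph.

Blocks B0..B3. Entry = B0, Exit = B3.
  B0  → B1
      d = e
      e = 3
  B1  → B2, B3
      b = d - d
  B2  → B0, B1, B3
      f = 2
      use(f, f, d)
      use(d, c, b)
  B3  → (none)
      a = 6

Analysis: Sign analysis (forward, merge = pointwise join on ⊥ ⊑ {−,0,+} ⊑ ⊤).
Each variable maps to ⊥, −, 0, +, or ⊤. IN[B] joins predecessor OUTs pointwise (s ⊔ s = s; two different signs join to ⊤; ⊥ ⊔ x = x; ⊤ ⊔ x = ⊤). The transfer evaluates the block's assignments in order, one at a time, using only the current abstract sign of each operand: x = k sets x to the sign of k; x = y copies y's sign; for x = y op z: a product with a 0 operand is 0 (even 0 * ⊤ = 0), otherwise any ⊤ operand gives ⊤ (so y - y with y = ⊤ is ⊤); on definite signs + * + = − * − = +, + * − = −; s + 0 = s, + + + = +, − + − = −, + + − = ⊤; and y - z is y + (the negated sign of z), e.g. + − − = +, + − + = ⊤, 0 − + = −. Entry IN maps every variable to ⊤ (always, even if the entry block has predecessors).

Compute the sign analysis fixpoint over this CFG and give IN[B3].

Answer: {a: ⊤, b: ⊤, c: ⊤, d: ⊤, e: +, f: ⊤}

Derivation:
Converged values:
  B0:  IN=(all ⊤)  OUT={e:+; rest ⊤}
  B1:  IN={e:+; rest ⊤}  OUT={e:+; rest ⊤}
  B2:  IN={e:+; rest ⊤}  OUT={e:+, f:+; rest ⊤}
  B3:  IN={e:+; rest ⊤}  OUT={a:+, e:+; rest ⊤}

Merge at B3: IN[B3] = OUT[B1] ⊔ OUT[B2] = {a: ⊤, b: ⊤, c: ⊤, d: ⊤, e: +, f: ⊤}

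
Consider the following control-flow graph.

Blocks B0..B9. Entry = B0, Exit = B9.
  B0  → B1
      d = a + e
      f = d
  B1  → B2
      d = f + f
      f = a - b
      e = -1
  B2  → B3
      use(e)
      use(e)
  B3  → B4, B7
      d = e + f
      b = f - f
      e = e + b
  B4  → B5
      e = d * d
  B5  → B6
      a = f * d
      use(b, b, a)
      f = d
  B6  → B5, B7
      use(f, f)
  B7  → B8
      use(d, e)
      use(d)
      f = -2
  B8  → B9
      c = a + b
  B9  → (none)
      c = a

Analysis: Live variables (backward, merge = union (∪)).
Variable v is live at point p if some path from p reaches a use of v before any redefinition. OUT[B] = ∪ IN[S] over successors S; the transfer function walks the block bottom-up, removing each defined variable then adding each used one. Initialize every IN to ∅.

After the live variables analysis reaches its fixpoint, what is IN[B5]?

Answer: {b, d, e, f}

Derivation:
Fixpoint table:
  B0: | IN={a, b, e} | OUT={a, b, f}
  B1: | IN={a, b, f} | OUT={a, e, f}
  B2: | IN={a, e, f} | OUT={a, e, f}
  B3: | IN={a, e, f} | OUT={a, b, d, e, f}
  B4: | IN={b, d, f} | OUT={b, d, e, f}
  B5: | IN={b, d, e, f} | OUT={a, b, d, e, f}
  B6: | IN={a, b, d, e, f} | OUT={a, b, d, e, f}
  B7: | IN={a, b, d, e} | OUT={a, b}
  B8: | IN={a, b} | OUT={a}
  B9: | IN={a} | OUT={}

Merge at B5: OUT[B5] = IN[B6] = {a, b, d, e, f}
Applying B5's transfer function to that OUT value gives IN[B5] (row B5 above).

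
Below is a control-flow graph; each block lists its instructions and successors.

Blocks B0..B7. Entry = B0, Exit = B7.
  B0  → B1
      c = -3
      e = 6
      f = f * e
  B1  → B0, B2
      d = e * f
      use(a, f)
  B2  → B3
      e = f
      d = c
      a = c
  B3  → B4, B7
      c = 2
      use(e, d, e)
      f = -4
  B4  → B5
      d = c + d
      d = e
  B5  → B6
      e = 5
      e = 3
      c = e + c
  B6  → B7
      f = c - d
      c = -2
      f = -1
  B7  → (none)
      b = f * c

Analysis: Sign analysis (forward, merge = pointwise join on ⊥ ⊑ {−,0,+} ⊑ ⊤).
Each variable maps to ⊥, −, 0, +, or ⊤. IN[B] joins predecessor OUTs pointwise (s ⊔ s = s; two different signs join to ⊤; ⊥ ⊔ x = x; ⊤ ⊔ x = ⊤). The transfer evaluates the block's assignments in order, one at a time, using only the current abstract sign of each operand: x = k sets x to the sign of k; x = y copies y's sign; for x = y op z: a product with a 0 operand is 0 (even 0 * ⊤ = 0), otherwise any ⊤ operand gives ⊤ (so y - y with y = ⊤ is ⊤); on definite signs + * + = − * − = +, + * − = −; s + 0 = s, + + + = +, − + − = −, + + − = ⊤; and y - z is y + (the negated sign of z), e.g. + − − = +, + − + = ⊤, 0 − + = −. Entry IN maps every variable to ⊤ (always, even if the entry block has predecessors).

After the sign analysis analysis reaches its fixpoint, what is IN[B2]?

Answer: {a: ⊤, b: ⊤, c: -, d: ⊤, e: +, f: ⊤}

Derivation:
Fixpoint table:
  B0:   IN=(all ⊤)   OUT={c:-, e:+; rest ⊤}
  B1:   IN={c:-, e:+; rest ⊤}   OUT={c:-, e:+; rest ⊤}
  B2:   IN={c:-, e:+; rest ⊤}   OUT={a:-, c:-, d:-; rest ⊤}
  B3:   IN={a:-, c:-, d:-; rest ⊤}   OUT={a:-, c:+, d:-, f:-; rest ⊤}
  B4:   IN={a:-, c:+, d:-, f:-; rest ⊤}   OUT={a:-, c:+, f:-; rest ⊤}
  B5:   IN={a:-, c:+, f:-; rest ⊤}   OUT={a:-, c:+, e:+, f:-; rest ⊤}
  B6:   IN={a:-, c:+, e:+, f:-; rest ⊤}   OUT={a:-, c:-, e:+, f:-; rest ⊤}
  B7:   IN={a:-, f:-; rest ⊤}   OUT={a:-, f:-; rest ⊤}

Merge at B2: IN[B2] = OUT[B1] = {a: ⊤, b: ⊤, c: -, d: ⊤, e: +, f: ⊤}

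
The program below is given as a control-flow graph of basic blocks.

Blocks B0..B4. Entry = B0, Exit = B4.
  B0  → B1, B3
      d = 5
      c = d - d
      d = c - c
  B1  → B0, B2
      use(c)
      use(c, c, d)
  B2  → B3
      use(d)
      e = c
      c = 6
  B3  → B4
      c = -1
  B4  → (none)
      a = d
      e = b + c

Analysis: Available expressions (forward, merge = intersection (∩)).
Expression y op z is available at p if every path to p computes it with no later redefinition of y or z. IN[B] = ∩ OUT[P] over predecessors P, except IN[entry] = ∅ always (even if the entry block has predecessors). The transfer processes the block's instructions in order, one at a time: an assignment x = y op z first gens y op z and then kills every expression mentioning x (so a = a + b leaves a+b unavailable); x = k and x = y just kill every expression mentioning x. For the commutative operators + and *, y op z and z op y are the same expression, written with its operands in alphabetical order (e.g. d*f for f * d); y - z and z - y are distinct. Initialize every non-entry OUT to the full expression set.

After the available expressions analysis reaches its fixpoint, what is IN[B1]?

Answer: {c-c}

Trace:
Fixpoint table:
  B0: | IN={} | OUT={c-c}
  B1: | IN={c-c} | OUT={c-c}
  B2: | IN={c-c} | OUT={}
  B3: | IN={} | OUT={}
  B4: | IN={} | OUT={b+c}

Merge at B1: IN[B1] = OUT[B0] = {c-c}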